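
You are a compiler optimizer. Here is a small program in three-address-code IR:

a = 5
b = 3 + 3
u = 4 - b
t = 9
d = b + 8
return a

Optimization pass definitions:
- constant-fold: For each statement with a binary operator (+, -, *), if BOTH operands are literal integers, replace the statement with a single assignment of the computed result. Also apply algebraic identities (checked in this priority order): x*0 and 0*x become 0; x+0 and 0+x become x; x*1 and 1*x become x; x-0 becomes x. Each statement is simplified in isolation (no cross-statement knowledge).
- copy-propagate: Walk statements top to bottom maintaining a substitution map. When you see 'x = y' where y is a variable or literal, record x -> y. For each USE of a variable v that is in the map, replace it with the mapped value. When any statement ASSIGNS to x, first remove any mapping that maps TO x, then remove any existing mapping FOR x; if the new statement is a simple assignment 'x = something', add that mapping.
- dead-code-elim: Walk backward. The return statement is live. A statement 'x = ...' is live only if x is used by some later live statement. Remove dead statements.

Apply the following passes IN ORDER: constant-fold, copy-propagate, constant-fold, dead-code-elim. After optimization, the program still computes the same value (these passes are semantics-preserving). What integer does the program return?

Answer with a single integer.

Initial IR:
  a = 5
  b = 3 + 3
  u = 4 - b
  t = 9
  d = b + 8
  return a
After constant-fold (6 stmts):
  a = 5
  b = 6
  u = 4 - b
  t = 9
  d = b + 8
  return a
After copy-propagate (6 stmts):
  a = 5
  b = 6
  u = 4 - 6
  t = 9
  d = 6 + 8
  return 5
After constant-fold (6 stmts):
  a = 5
  b = 6
  u = -2
  t = 9
  d = 14
  return 5
After dead-code-elim (1 stmts):
  return 5
Evaluate:
  a = 5  =>  a = 5
  b = 3 + 3  =>  b = 6
  u = 4 - b  =>  u = -2
  t = 9  =>  t = 9
  d = b + 8  =>  d = 14
  return a = 5

Answer: 5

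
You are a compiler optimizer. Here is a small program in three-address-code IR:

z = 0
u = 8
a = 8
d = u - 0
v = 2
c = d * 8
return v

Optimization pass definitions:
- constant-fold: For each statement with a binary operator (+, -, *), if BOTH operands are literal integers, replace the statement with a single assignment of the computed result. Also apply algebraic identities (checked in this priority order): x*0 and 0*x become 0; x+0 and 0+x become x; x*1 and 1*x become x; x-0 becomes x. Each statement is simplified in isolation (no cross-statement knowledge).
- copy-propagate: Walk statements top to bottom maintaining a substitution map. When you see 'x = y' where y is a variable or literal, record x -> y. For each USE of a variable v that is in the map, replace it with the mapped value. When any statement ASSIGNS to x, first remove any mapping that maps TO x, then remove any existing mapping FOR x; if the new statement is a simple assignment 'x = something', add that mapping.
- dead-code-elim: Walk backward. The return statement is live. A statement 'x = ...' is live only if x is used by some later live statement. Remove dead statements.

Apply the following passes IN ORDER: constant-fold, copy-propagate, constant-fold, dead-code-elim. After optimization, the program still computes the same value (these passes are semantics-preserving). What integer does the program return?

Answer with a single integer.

Initial IR:
  z = 0
  u = 8
  a = 8
  d = u - 0
  v = 2
  c = d * 8
  return v
After constant-fold (7 stmts):
  z = 0
  u = 8
  a = 8
  d = u
  v = 2
  c = d * 8
  return v
After copy-propagate (7 stmts):
  z = 0
  u = 8
  a = 8
  d = 8
  v = 2
  c = 8 * 8
  return 2
After constant-fold (7 stmts):
  z = 0
  u = 8
  a = 8
  d = 8
  v = 2
  c = 64
  return 2
After dead-code-elim (1 stmts):
  return 2
Evaluate:
  z = 0  =>  z = 0
  u = 8  =>  u = 8
  a = 8  =>  a = 8
  d = u - 0  =>  d = 8
  v = 2  =>  v = 2
  c = d * 8  =>  c = 64
  return v = 2

Answer: 2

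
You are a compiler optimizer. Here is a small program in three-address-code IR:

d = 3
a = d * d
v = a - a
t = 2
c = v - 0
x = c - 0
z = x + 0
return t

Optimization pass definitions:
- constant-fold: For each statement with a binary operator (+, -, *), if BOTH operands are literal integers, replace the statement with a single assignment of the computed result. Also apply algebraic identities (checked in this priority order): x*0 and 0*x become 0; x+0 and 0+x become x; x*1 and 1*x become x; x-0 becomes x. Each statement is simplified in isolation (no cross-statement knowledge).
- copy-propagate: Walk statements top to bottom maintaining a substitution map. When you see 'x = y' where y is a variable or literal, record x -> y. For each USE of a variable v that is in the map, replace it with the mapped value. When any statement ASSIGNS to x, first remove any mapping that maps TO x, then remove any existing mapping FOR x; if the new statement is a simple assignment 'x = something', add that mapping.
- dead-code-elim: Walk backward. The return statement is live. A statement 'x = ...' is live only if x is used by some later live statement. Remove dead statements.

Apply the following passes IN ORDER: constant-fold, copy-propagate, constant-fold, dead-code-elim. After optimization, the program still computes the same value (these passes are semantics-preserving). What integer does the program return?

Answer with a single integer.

Initial IR:
  d = 3
  a = d * d
  v = a - a
  t = 2
  c = v - 0
  x = c - 0
  z = x + 0
  return t
After constant-fold (8 stmts):
  d = 3
  a = d * d
  v = a - a
  t = 2
  c = v
  x = c
  z = x
  return t
After copy-propagate (8 stmts):
  d = 3
  a = 3 * 3
  v = a - a
  t = 2
  c = v
  x = v
  z = v
  return 2
After constant-fold (8 stmts):
  d = 3
  a = 9
  v = a - a
  t = 2
  c = v
  x = v
  z = v
  return 2
After dead-code-elim (1 stmts):
  return 2
Evaluate:
  d = 3  =>  d = 3
  a = d * d  =>  a = 9
  v = a - a  =>  v = 0
  t = 2  =>  t = 2
  c = v - 0  =>  c = 0
  x = c - 0  =>  x = 0
  z = x + 0  =>  z = 0
  return t = 2

Answer: 2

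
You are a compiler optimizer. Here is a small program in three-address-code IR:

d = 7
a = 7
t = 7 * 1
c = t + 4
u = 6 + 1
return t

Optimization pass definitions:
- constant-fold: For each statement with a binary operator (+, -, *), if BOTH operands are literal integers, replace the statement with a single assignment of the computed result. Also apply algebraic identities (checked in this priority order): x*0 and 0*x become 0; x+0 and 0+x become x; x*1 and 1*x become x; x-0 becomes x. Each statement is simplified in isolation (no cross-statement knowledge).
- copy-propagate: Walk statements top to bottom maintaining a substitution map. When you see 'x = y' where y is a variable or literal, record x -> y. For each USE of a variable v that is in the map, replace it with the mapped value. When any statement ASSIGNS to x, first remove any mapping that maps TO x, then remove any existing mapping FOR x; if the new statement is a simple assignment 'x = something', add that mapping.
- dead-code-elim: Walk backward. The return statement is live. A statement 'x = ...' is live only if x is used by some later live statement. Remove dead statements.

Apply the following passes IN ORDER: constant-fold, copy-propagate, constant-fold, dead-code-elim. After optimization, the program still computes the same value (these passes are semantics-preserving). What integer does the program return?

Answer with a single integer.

Initial IR:
  d = 7
  a = 7
  t = 7 * 1
  c = t + 4
  u = 6 + 1
  return t
After constant-fold (6 stmts):
  d = 7
  a = 7
  t = 7
  c = t + 4
  u = 7
  return t
After copy-propagate (6 stmts):
  d = 7
  a = 7
  t = 7
  c = 7 + 4
  u = 7
  return 7
After constant-fold (6 stmts):
  d = 7
  a = 7
  t = 7
  c = 11
  u = 7
  return 7
After dead-code-elim (1 stmts):
  return 7
Evaluate:
  d = 7  =>  d = 7
  a = 7  =>  a = 7
  t = 7 * 1  =>  t = 7
  c = t + 4  =>  c = 11
  u = 6 + 1  =>  u = 7
  return t = 7

Answer: 7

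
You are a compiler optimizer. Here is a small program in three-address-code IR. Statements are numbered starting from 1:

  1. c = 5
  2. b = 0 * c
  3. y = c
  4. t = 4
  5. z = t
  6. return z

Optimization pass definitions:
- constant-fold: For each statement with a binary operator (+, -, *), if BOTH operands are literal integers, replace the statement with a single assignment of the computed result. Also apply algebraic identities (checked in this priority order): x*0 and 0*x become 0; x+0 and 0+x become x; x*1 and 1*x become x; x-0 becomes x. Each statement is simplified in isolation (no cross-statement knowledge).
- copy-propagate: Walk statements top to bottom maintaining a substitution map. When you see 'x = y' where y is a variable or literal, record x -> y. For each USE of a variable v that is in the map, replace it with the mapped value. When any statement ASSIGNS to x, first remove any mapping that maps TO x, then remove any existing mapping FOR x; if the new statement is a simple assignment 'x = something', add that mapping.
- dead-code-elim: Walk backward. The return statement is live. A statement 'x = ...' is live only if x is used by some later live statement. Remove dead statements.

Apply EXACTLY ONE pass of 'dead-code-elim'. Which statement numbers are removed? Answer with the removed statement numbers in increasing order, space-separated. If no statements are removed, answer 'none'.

Answer: 1 2 3

Derivation:
Backward liveness scan:
Stmt 1 'c = 5': DEAD (c not in live set [])
Stmt 2 'b = 0 * c': DEAD (b not in live set [])
Stmt 3 'y = c': DEAD (y not in live set [])
Stmt 4 't = 4': KEEP (t is live); live-in = []
Stmt 5 'z = t': KEEP (z is live); live-in = ['t']
Stmt 6 'return z': KEEP (return); live-in = ['z']
Removed statement numbers: [1, 2, 3]
Surviving IR:
  t = 4
  z = t
  return z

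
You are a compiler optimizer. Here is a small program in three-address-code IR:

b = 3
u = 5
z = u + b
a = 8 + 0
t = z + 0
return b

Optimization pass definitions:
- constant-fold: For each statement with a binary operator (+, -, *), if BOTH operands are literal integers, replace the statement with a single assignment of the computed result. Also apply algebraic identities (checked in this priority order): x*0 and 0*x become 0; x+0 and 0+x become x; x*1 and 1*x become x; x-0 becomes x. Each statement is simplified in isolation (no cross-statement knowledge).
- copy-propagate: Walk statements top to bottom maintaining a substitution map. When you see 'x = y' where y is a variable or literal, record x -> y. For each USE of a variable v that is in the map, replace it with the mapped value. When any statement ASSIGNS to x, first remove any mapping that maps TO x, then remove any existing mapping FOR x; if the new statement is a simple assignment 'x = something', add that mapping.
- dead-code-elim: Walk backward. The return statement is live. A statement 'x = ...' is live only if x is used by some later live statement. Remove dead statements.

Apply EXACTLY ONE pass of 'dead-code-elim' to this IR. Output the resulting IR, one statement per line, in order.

Answer: b = 3
return b

Derivation:
Applying dead-code-elim statement-by-statement:
  [6] return b  -> KEEP (return); live=['b']
  [5] t = z + 0  -> DEAD (t not live)
  [4] a = 8 + 0  -> DEAD (a not live)
  [3] z = u + b  -> DEAD (z not live)
  [2] u = 5  -> DEAD (u not live)
  [1] b = 3  -> KEEP; live=[]
Result (2 stmts):
  b = 3
  return b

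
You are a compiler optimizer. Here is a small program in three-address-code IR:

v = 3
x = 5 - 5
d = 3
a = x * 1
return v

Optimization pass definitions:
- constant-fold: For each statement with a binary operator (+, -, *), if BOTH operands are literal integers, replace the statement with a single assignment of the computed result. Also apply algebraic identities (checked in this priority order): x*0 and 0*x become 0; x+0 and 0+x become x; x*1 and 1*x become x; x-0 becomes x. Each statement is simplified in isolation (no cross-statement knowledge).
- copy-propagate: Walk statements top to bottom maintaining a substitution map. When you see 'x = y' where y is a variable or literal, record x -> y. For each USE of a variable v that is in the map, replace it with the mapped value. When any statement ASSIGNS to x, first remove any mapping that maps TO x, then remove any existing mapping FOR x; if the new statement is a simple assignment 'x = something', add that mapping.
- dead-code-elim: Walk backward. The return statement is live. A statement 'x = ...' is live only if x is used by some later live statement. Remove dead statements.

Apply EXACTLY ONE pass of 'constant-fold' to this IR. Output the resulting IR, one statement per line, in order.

Answer: v = 3
x = 0
d = 3
a = x
return v

Derivation:
Applying constant-fold statement-by-statement:
  [1] v = 3  (unchanged)
  [2] x = 5 - 5  -> x = 0
  [3] d = 3  (unchanged)
  [4] a = x * 1  -> a = x
  [5] return v  (unchanged)
Result (5 stmts):
  v = 3
  x = 0
  d = 3
  a = x
  return v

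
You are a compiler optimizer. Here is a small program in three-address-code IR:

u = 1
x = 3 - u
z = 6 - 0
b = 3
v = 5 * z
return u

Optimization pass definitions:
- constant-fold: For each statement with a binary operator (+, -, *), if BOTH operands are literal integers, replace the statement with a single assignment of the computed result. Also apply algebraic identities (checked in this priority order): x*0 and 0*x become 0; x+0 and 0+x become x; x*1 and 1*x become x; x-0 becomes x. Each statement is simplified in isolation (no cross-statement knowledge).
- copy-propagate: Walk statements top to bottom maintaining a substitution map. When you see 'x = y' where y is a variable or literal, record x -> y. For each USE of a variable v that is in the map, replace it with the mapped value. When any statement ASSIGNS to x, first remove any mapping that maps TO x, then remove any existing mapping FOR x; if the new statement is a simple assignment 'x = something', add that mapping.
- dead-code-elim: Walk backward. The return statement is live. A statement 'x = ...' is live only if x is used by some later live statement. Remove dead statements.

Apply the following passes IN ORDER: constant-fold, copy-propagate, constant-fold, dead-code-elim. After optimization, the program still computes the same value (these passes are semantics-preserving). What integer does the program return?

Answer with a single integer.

Answer: 1

Derivation:
Initial IR:
  u = 1
  x = 3 - u
  z = 6 - 0
  b = 3
  v = 5 * z
  return u
After constant-fold (6 stmts):
  u = 1
  x = 3 - u
  z = 6
  b = 3
  v = 5 * z
  return u
After copy-propagate (6 stmts):
  u = 1
  x = 3 - 1
  z = 6
  b = 3
  v = 5 * 6
  return 1
After constant-fold (6 stmts):
  u = 1
  x = 2
  z = 6
  b = 3
  v = 30
  return 1
After dead-code-elim (1 stmts):
  return 1
Evaluate:
  u = 1  =>  u = 1
  x = 3 - u  =>  x = 2
  z = 6 - 0  =>  z = 6
  b = 3  =>  b = 3
  v = 5 * z  =>  v = 30
  return u = 1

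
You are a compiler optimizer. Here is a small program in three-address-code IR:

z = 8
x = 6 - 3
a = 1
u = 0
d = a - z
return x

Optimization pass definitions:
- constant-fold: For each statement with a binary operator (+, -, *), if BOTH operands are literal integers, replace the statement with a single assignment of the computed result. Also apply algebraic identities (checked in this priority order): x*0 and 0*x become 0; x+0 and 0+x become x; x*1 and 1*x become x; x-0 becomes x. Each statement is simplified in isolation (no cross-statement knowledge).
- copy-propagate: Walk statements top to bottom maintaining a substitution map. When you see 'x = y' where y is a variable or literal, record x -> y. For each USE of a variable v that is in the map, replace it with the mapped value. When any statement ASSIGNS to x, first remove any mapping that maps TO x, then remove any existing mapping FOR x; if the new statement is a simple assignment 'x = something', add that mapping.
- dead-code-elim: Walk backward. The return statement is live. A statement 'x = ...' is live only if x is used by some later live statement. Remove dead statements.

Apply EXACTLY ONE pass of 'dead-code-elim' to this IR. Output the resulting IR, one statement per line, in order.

Answer: x = 6 - 3
return x

Derivation:
Applying dead-code-elim statement-by-statement:
  [6] return x  -> KEEP (return); live=['x']
  [5] d = a - z  -> DEAD (d not live)
  [4] u = 0  -> DEAD (u not live)
  [3] a = 1  -> DEAD (a not live)
  [2] x = 6 - 3  -> KEEP; live=[]
  [1] z = 8  -> DEAD (z not live)
Result (2 stmts):
  x = 6 - 3
  return x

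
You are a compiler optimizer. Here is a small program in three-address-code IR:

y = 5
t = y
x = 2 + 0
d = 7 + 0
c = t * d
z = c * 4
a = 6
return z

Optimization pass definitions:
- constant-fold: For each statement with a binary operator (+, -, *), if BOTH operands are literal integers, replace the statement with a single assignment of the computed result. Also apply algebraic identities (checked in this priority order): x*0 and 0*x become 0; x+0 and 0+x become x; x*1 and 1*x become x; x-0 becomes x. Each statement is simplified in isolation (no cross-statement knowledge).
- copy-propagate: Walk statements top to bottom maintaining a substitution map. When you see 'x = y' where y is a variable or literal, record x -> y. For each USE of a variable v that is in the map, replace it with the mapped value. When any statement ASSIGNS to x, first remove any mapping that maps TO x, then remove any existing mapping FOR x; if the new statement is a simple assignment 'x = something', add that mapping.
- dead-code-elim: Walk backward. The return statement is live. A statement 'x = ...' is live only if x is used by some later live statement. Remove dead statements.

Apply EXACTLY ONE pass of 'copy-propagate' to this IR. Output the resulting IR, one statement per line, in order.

Answer: y = 5
t = 5
x = 2 + 0
d = 7 + 0
c = 5 * d
z = c * 4
a = 6
return z

Derivation:
Applying copy-propagate statement-by-statement:
  [1] y = 5  (unchanged)
  [2] t = y  -> t = 5
  [3] x = 2 + 0  (unchanged)
  [4] d = 7 + 0  (unchanged)
  [5] c = t * d  -> c = 5 * d
  [6] z = c * 4  (unchanged)
  [7] a = 6  (unchanged)
  [8] return z  (unchanged)
Result (8 stmts):
  y = 5
  t = 5
  x = 2 + 0
  d = 7 + 0
  c = 5 * d
  z = c * 4
  a = 6
  return z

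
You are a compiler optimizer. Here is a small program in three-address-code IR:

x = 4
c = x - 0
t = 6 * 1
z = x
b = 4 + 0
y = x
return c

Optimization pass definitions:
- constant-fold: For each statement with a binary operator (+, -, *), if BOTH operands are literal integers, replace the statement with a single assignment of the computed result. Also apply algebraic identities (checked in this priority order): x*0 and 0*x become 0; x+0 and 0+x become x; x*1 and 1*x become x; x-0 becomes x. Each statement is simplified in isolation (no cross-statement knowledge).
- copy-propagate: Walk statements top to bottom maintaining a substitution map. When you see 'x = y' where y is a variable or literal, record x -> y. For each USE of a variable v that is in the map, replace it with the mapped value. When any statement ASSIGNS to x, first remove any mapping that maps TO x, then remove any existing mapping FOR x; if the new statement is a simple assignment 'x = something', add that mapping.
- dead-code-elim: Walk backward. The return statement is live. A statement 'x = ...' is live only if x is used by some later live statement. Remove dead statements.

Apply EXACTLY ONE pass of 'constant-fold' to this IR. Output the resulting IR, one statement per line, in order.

Answer: x = 4
c = x
t = 6
z = x
b = 4
y = x
return c

Derivation:
Applying constant-fold statement-by-statement:
  [1] x = 4  (unchanged)
  [2] c = x - 0  -> c = x
  [3] t = 6 * 1  -> t = 6
  [4] z = x  (unchanged)
  [5] b = 4 + 0  -> b = 4
  [6] y = x  (unchanged)
  [7] return c  (unchanged)
Result (7 stmts):
  x = 4
  c = x
  t = 6
  z = x
  b = 4
  y = x
  return c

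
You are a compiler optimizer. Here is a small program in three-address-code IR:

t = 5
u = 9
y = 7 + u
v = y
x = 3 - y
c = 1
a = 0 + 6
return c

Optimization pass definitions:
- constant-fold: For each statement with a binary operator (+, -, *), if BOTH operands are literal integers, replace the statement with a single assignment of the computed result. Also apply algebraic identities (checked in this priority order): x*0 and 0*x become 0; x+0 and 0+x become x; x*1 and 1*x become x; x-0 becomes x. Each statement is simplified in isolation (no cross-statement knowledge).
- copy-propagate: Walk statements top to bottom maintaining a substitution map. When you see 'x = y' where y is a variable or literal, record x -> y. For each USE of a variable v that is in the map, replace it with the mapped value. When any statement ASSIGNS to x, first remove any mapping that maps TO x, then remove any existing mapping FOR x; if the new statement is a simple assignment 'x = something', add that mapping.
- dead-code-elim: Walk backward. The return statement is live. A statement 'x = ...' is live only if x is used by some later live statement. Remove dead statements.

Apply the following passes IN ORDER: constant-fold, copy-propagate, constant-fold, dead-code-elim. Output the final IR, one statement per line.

Initial IR:
  t = 5
  u = 9
  y = 7 + u
  v = y
  x = 3 - y
  c = 1
  a = 0 + 6
  return c
After constant-fold (8 stmts):
  t = 5
  u = 9
  y = 7 + u
  v = y
  x = 3 - y
  c = 1
  a = 6
  return c
After copy-propagate (8 stmts):
  t = 5
  u = 9
  y = 7 + 9
  v = y
  x = 3 - y
  c = 1
  a = 6
  return 1
After constant-fold (8 stmts):
  t = 5
  u = 9
  y = 16
  v = y
  x = 3 - y
  c = 1
  a = 6
  return 1
After dead-code-elim (1 stmts):
  return 1

Answer: return 1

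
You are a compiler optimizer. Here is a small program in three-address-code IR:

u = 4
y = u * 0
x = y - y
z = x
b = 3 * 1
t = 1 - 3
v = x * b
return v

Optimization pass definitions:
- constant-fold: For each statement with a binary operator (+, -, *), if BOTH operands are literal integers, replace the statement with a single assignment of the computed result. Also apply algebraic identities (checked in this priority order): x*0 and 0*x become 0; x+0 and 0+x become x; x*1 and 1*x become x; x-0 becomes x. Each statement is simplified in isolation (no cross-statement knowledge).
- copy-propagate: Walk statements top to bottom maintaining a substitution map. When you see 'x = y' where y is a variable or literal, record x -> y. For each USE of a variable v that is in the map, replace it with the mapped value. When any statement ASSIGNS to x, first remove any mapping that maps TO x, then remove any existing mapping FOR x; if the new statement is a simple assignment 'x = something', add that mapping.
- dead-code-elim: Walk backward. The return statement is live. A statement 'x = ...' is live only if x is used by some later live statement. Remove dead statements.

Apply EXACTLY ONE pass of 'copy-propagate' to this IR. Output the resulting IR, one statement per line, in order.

Applying copy-propagate statement-by-statement:
  [1] u = 4  (unchanged)
  [2] y = u * 0  -> y = 4 * 0
  [3] x = y - y  (unchanged)
  [4] z = x  (unchanged)
  [5] b = 3 * 1  (unchanged)
  [6] t = 1 - 3  (unchanged)
  [7] v = x * b  (unchanged)
  [8] return v  (unchanged)
Result (8 stmts):
  u = 4
  y = 4 * 0
  x = y - y
  z = x
  b = 3 * 1
  t = 1 - 3
  v = x * b
  return v

Answer: u = 4
y = 4 * 0
x = y - y
z = x
b = 3 * 1
t = 1 - 3
v = x * b
return v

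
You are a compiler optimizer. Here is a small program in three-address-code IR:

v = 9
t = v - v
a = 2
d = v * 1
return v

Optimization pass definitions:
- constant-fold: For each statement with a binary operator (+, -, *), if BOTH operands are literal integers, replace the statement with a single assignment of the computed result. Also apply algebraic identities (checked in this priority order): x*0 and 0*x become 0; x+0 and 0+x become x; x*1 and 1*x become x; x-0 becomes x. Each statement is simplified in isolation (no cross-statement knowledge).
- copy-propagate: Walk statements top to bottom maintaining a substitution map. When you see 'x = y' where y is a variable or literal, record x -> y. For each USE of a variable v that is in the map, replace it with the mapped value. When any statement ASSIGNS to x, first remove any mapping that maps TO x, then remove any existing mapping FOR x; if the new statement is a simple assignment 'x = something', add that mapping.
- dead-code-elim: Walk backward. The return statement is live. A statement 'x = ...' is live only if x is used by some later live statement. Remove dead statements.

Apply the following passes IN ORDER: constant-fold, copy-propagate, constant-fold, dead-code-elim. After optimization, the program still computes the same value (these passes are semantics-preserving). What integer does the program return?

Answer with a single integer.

Answer: 9

Derivation:
Initial IR:
  v = 9
  t = v - v
  a = 2
  d = v * 1
  return v
After constant-fold (5 stmts):
  v = 9
  t = v - v
  a = 2
  d = v
  return v
After copy-propagate (5 stmts):
  v = 9
  t = 9 - 9
  a = 2
  d = 9
  return 9
After constant-fold (5 stmts):
  v = 9
  t = 0
  a = 2
  d = 9
  return 9
After dead-code-elim (1 stmts):
  return 9
Evaluate:
  v = 9  =>  v = 9
  t = v - v  =>  t = 0
  a = 2  =>  a = 2
  d = v * 1  =>  d = 9
  return v = 9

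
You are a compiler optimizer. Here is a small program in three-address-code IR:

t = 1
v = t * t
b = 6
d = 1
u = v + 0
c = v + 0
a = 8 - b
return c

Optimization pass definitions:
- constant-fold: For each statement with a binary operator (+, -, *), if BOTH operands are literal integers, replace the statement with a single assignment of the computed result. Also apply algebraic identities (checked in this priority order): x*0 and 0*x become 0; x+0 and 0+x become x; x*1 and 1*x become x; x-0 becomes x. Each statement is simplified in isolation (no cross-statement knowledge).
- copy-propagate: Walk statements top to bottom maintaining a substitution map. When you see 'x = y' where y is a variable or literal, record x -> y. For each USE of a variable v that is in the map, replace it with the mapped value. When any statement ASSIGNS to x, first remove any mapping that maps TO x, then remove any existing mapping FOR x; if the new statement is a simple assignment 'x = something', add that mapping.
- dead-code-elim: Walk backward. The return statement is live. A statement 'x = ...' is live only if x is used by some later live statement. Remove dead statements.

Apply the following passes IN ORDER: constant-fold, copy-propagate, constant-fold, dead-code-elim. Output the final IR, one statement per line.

Initial IR:
  t = 1
  v = t * t
  b = 6
  d = 1
  u = v + 0
  c = v + 0
  a = 8 - b
  return c
After constant-fold (8 stmts):
  t = 1
  v = t * t
  b = 6
  d = 1
  u = v
  c = v
  a = 8 - b
  return c
After copy-propagate (8 stmts):
  t = 1
  v = 1 * 1
  b = 6
  d = 1
  u = v
  c = v
  a = 8 - 6
  return v
After constant-fold (8 stmts):
  t = 1
  v = 1
  b = 6
  d = 1
  u = v
  c = v
  a = 2
  return v
After dead-code-elim (2 stmts):
  v = 1
  return v

Answer: v = 1
return v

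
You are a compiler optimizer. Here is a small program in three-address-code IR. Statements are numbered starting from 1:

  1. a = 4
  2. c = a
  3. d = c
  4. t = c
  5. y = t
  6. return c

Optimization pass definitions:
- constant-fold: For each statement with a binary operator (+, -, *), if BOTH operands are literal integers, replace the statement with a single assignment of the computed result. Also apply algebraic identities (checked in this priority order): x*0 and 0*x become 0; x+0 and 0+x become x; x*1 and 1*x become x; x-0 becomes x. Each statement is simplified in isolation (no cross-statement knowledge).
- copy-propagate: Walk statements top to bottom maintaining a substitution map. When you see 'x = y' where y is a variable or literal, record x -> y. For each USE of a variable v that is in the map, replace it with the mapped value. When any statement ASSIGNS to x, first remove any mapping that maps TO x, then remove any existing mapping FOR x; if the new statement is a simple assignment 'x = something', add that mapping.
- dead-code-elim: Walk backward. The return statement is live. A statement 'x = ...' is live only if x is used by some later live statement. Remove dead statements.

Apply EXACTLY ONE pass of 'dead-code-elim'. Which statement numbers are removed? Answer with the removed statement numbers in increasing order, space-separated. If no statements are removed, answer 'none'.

Backward liveness scan:
Stmt 1 'a = 4': KEEP (a is live); live-in = []
Stmt 2 'c = a': KEEP (c is live); live-in = ['a']
Stmt 3 'd = c': DEAD (d not in live set ['c'])
Stmt 4 't = c': DEAD (t not in live set ['c'])
Stmt 5 'y = t': DEAD (y not in live set ['c'])
Stmt 6 'return c': KEEP (return); live-in = ['c']
Removed statement numbers: [3, 4, 5]
Surviving IR:
  a = 4
  c = a
  return c

Answer: 3 4 5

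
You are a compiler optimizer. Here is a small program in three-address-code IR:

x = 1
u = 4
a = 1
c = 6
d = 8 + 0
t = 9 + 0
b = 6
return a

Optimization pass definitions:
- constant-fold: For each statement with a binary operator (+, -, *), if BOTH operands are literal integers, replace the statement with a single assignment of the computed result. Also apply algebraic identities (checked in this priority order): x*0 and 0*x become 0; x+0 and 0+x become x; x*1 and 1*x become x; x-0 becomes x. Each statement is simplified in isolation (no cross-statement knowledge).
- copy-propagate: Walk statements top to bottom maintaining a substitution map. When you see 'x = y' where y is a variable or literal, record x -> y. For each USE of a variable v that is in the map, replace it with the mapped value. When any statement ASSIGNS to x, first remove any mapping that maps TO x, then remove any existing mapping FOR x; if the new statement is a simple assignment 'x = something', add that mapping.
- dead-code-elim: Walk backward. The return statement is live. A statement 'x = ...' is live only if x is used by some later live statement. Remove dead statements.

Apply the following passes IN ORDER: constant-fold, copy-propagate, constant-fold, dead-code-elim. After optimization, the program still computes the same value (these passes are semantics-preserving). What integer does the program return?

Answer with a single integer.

Initial IR:
  x = 1
  u = 4
  a = 1
  c = 6
  d = 8 + 0
  t = 9 + 0
  b = 6
  return a
After constant-fold (8 stmts):
  x = 1
  u = 4
  a = 1
  c = 6
  d = 8
  t = 9
  b = 6
  return a
After copy-propagate (8 stmts):
  x = 1
  u = 4
  a = 1
  c = 6
  d = 8
  t = 9
  b = 6
  return 1
After constant-fold (8 stmts):
  x = 1
  u = 4
  a = 1
  c = 6
  d = 8
  t = 9
  b = 6
  return 1
After dead-code-elim (1 stmts):
  return 1
Evaluate:
  x = 1  =>  x = 1
  u = 4  =>  u = 4
  a = 1  =>  a = 1
  c = 6  =>  c = 6
  d = 8 + 0  =>  d = 8
  t = 9 + 0  =>  t = 9
  b = 6  =>  b = 6
  return a = 1

Answer: 1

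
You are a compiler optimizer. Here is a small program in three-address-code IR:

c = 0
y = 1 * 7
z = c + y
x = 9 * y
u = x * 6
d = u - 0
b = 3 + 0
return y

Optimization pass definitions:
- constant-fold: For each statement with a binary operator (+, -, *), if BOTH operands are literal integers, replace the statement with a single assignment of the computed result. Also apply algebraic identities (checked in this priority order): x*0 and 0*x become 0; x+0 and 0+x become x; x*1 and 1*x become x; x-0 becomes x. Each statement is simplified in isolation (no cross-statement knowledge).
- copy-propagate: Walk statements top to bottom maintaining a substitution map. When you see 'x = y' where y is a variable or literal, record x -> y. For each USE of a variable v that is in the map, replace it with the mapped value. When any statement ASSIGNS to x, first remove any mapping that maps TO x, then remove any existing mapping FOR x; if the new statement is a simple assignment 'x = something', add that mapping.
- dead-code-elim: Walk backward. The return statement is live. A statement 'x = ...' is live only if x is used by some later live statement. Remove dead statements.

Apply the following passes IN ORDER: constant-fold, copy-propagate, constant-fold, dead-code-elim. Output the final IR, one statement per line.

Initial IR:
  c = 0
  y = 1 * 7
  z = c + y
  x = 9 * y
  u = x * 6
  d = u - 0
  b = 3 + 0
  return y
After constant-fold (8 stmts):
  c = 0
  y = 7
  z = c + y
  x = 9 * y
  u = x * 6
  d = u
  b = 3
  return y
After copy-propagate (8 stmts):
  c = 0
  y = 7
  z = 0 + 7
  x = 9 * 7
  u = x * 6
  d = u
  b = 3
  return 7
After constant-fold (8 stmts):
  c = 0
  y = 7
  z = 7
  x = 63
  u = x * 6
  d = u
  b = 3
  return 7
After dead-code-elim (1 stmts):
  return 7

Answer: return 7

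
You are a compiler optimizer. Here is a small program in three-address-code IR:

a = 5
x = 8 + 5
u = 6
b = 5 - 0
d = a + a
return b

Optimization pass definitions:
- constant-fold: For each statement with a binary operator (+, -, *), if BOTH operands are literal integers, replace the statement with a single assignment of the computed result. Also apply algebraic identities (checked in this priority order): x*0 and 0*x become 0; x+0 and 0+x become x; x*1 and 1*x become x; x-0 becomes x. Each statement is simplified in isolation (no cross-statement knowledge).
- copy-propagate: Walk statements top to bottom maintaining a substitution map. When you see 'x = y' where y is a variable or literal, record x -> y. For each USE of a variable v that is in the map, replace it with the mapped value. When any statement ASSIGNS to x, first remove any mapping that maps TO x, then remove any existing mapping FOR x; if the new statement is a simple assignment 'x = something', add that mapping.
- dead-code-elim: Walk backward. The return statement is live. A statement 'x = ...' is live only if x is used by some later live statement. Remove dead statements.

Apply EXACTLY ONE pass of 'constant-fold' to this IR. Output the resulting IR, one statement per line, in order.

Answer: a = 5
x = 13
u = 6
b = 5
d = a + a
return b

Derivation:
Applying constant-fold statement-by-statement:
  [1] a = 5  (unchanged)
  [2] x = 8 + 5  -> x = 13
  [3] u = 6  (unchanged)
  [4] b = 5 - 0  -> b = 5
  [5] d = a + a  (unchanged)
  [6] return b  (unchanged)
Result (6 stmts):
  a = 5
  x = 13
  u = 6
  b = 5
  d = a + a
  return b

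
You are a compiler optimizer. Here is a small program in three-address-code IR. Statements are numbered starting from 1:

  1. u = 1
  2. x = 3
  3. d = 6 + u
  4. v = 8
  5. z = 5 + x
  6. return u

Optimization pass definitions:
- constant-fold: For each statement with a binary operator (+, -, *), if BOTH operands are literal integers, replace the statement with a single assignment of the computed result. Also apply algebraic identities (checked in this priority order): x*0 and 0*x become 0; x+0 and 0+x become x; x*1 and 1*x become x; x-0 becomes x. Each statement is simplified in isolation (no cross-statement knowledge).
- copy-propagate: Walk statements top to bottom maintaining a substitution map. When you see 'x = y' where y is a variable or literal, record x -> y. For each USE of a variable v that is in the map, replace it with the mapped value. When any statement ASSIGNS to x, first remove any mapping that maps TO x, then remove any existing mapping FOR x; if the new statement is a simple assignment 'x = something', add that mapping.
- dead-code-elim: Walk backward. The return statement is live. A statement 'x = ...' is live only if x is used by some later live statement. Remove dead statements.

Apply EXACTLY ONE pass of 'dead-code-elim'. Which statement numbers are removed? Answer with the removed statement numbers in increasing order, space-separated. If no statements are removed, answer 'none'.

Answer: 2 3 4 5

Derivation:
Backward liveness scan:
Stmt 1 'u = 1': KEEP (u is live); live-in = []
Stmt 2 'x = 3': DEAD (x not in live set ['u'])
Stmt 3 'd = 6 + u': DEAD (d not in live set ['u'])
Stmt 4 'v = 8': DEAD (v not in live set ['u'])
Stmt 5 'z = 5 + x': DEAD (z not in live set ['u'])
Stmt 6 'return u': KEEP (return); live-in = ['u']
Removed statement numbers: [2, 3, 4, 5]
Surviving IR:
  u = 1
  return u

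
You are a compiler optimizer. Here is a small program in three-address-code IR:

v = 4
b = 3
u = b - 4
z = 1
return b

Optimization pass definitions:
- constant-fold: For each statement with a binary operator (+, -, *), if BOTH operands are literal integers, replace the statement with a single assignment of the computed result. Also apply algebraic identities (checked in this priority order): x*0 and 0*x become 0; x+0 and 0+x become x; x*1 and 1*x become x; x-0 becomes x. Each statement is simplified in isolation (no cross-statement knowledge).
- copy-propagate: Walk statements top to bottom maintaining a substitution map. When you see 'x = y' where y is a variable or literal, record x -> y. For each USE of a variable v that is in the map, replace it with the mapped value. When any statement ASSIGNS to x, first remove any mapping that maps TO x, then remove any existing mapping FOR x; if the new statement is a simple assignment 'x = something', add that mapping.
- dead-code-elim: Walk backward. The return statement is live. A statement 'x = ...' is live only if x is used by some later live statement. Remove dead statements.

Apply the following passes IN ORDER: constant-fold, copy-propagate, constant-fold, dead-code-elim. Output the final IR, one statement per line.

Answer: return 3

Derivation:
Initial IR:
  v = 4
  b = 3
  u = b - 4
  z = 1
  return b
After constant-fold (5 stmts):
  v = 4
  b = 3
  u = b - 4
  z = 1
  return b
After copy-propagate (5 stmts):
  v = 4
  b = 3
  u = 3 - 4
  z = 1
  return 3
After constant-fold (5 stmts):
  v = 4
  b = 3
  u = -1
  z = 1
  return 3
After dead-code-elim (1 stmts):
  return 3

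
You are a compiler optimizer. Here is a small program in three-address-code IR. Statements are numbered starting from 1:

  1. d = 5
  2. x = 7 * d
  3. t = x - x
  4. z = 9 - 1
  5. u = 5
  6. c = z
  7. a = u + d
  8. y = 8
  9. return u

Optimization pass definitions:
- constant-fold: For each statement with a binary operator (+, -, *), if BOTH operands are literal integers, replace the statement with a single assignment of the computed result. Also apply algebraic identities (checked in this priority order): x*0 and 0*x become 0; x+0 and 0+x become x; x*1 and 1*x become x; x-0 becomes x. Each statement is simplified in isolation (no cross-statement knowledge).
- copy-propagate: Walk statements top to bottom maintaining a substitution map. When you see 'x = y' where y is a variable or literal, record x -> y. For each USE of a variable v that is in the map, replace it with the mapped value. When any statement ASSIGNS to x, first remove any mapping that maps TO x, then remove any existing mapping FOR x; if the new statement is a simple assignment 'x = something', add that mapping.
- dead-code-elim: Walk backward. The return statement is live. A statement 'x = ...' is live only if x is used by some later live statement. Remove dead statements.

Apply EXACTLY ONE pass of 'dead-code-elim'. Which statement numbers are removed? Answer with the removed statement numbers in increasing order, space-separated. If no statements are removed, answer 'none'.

Answer: 1 2 3 4 6 7 8

Derivation:
Backward liveness scan:
Stmt 1 'd = 5': DEAD (d not in live set [])
Stmt 2 'x = 7 * d': DEAD (x not in live set [])
Stmt 3 't = x - x': DEAD (t not in live set [])
Stmt 4 'z = 9 - 1': DEAD (z not in live set [])
Stmt 5 'u = 5': KEEP (u is live); live-in = []
Stmt 6 'c = z': DEAD (c not in live set ['u'])
Stmt 7 'a = u + d': DEAD (a not in live set ['u'])
Stmt 8 'y = 8': DEAD (y not in live set ['u'])
Stmt 9 'return u': KEEP (return); live-in = ['u']
Removed statement numbers: [1, 2, 3, 4, 6, 7, 8]
Surviving IR:
  u = 5
  return u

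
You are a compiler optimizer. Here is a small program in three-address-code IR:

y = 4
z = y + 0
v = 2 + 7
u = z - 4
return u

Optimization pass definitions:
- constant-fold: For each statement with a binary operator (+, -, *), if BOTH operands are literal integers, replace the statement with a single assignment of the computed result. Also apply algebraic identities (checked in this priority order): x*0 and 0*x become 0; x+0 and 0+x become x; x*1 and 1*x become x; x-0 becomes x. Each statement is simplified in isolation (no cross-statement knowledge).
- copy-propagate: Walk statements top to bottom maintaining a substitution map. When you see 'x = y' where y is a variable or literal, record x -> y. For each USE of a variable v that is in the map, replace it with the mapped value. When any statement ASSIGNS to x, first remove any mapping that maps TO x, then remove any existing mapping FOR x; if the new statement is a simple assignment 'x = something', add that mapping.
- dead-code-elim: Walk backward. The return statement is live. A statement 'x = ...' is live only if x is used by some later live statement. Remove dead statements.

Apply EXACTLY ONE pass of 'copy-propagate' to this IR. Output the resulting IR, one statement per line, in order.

Applying copy-propagate statement-by-statement:
  [1] y = 4  (unchanged)
  [2] z = y + 0  -> z = 4 + 0
  [3] v = 2 + 7  (unchanged)
  [4] u = z - 4  (unchanged)
  [5] return u  (unchanged)
Result (5 stmts):
  y = 4
  z = 4 + 0
  v = 2 + 7
  u = z - 4
  return u

Answer: y = 4
z = 4 + 0
v = 2 + 7
u = z - 4
return u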